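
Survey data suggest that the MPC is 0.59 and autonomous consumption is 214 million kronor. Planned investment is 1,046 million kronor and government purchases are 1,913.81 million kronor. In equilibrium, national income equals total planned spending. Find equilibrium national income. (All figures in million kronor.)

Y = C + I + G = 214 + 0.59Y + 1046 + 1913.81
Y − 0.59Y = 3173.81
0.41Y = 3173.81, so Y = 3173.81/0.41 = 7741

Y = 7741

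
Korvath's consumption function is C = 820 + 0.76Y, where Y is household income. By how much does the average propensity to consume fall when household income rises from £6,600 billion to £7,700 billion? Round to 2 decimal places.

At Y = 6600: C = 820 + 0.76(6600) = 5836, APC = 5836/6600 = 0.884
At Y = 7700: C = 6672, APC = 6672/7700 = 0.866
Fall in APC = 0.884 − 0.866 = 0.018 ≈ 0.02

ΔAPC = 0.02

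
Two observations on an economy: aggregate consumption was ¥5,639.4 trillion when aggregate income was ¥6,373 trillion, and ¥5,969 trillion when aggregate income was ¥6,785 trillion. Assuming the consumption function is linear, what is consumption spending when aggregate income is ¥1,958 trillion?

MPC = (5969 − 5639.4)/(6785 − 6373) = 329.6/412 = 0.8
a = 5639.4 − 0.8(6373) = 5639.4 − 5098.4 = 541
C = 541 + 0.8(1958) = 541 + 1566.4 = 2107.4

C = 2107.4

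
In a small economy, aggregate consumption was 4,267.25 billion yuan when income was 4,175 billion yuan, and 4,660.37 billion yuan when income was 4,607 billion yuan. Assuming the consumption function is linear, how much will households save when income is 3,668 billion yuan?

MPC = (4660.37 − 4267.25)/(4607 − 4175) = 393.12/432 = 0.91
a = 4267.25 − 0.91(4175) = 4267.25 − 3799.25 = 468
C = 468 + 0.91(3668) = 3805.88
S = 3668 − 3805.88 = -137.88

S = -137.88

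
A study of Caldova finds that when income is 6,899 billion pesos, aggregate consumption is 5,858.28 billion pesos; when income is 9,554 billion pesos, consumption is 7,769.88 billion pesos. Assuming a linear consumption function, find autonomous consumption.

a = 891

MPC = ΔC/ΔY = (7769.88 − 5858.28)/(9554 − 6899) = 1911.6/2655 = 0.72
a = C − MPC·Y = 5858.28 − 0.72(6899) = 5858.28 − 4967.28 = 891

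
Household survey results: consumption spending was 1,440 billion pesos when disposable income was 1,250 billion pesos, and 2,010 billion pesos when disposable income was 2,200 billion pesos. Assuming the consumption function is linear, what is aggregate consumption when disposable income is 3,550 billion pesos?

MPC = (2010 − 1440)/(2200 − 1250) = 570/950 = 0.6
a = 1440 − 0.6(1250) = 1440 − 750 = 690
C = 690 + 0.6(3550) = 690 + 2130 = 2820

C = 2820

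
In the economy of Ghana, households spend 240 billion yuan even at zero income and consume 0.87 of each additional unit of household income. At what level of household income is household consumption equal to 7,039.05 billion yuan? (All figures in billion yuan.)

240 + 0.87Y = 7039.05
0.87Y = 6799.05, so Y = 6799.05/0.87 = 7815

Y = 7815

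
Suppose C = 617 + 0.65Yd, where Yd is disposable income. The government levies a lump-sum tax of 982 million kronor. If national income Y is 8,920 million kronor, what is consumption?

Yd = Y − T = 8920 − 982 = 7938
C = 617 + 0.65(7938) = 617 + 5159.7 = 5776.7

C = 5776.7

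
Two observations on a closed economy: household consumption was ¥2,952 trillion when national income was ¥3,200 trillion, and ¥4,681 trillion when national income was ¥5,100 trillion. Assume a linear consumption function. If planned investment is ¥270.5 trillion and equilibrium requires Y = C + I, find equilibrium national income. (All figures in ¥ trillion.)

Y = 3450

MPC = (4681 − 2952)/(5100 − 3200) = 1729/1900 = 0.91
a = 2952 − 0.91(3200) = 40
Equilibrium: Y = 40 + 0.91Y + 270.5
0.09Y = 310.5, so Y = 310.5/0.09 = 3450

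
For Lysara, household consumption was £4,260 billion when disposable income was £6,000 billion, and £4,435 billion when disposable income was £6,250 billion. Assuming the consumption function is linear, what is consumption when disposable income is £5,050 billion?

MPC = (4435 − 4260)/(6250 − 6000) = 175/250 = 0.7
a = 4260 − 0.7(6000) = 4260 − 4200 = 60
C = 60 + 0.7(5050) = 60 + 3535 = 3595

C = 3595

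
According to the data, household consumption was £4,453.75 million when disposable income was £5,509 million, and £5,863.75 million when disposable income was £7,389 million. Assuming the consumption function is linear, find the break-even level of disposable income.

MPC = (5863.75 − 4453.75)/(7389 − 5509) = 1410/1880 = 0.75
a = 4453.75 − 0.75(5509) = 4453.75 − 4131.75 = 322
Break-even: Y = a/(1−MPC) = 322/0.25 = 1288

Y = 1288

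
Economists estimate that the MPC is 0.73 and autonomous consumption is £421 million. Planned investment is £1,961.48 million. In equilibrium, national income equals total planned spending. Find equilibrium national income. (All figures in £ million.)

Y = C + I = 421 + 0.73Y + 1961.48
Y − 0.73Y = 2382.48
0.27Y = 2382.48, so Y = 2382.48/0.27 = 8824

Y = 8824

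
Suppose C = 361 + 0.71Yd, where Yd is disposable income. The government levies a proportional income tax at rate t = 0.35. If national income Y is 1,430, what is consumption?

Yd = (1 − 0.35)(1430) = 0.65(1430) = 929.5
C = 361 + 0.71(929.5) = 361 + 659.945 = 1020.945

C = 1020.945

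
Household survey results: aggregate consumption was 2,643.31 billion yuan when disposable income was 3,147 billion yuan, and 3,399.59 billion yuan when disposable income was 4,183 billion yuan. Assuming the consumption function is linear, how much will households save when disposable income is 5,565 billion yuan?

S = 1156.55

MPC = (3399.59 − 2643.31)/(4183 − 3147) = 756.28/1036 = 0.73
a = 2643.31 − 0.73(3147) = 2643.31 − 2297.31 = 346
C = 346 + 0.73(5565) = 4408.45
S = 5565 − 4408.45 = 1156.55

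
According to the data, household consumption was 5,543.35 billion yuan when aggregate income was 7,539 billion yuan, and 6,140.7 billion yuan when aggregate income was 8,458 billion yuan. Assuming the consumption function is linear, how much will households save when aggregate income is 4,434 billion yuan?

S = 908.9

MPC = (6140.7 − 5543.35)/(8458 − 7539) = 597.35/919 = 0.65
a = 5543.35 − 0.65(7539) = 5543.35 − 4900.35 = 643
C = 643 + 0.65(4434) = 3525.1
S = 4434 − 3525.1 = 908.9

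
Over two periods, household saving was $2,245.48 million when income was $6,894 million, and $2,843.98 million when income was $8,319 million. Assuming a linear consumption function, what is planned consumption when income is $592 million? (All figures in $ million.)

MPS = ΔS/ΔY = (2843.98 − 2245.48)/(8319 − 6894) = 598.5/1425 = 0.42
MPC = 1 − MPS = 0.58
Autonomous saving = 2245.48 − 0.42(6894) = -650, so a = 650
C = 650 + 0.58(592) = 650 + 343.36 = 993.36

C = 993.36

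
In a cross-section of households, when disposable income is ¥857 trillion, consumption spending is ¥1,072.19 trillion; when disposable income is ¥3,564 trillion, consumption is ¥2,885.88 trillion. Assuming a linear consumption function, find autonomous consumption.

MPC = ΔC/ΔY = (2885.88 − 1072.19)/(3564 − 857) = 1813.69/2707 = 0.67
a = C − MPC·Y = 1072.19 − 0.67(857) = 1072.19 − 574.19 = 498

a = 498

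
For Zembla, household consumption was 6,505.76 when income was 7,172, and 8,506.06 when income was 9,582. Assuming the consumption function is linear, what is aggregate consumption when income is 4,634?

C = 4399.22

MPC = (8506.06 − 6505.76)/(9582 − 7172) = 2000.3/2410 = 0.83
a = 6505.76 − 0.83(7172) = 6505.76 − 5952.76 = 553
C = 553 + 0.83(4634) = 553 + 3846.22 = 4399.22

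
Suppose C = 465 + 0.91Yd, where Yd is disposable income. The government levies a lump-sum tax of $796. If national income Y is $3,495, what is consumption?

C = 2921.09

Yd = Y − T = 3495 − 796 = 2699
C = 465 + 0.91(2699) = 465 + 2456.09 = 2921.09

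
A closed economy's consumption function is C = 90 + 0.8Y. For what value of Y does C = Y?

Y = 450

At break-even, C = Y: 90 + 0.8Y = Y
0.2Y = 90, so Y = 90/0.2 = 450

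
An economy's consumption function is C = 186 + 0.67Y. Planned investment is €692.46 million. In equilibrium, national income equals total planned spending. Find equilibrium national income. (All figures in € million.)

Y = 2662

Y = C + I = 186 + 0.67Y + 692.46
Y − 0.67Y = 878.46
0.33Y = 878.46, so Y = 878.46/0.33 = 2662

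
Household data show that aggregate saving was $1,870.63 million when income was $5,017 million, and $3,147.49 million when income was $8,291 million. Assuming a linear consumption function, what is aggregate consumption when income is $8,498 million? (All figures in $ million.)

C = 5269.78

MPS = ΔS/ΔY = (3147.49 − 1870.63)/(8291 − 5017) = 1276.86/3274 = 0.39
MPC = 1 − MPS = 0.61
Autonomous saving = 1870.63 − 0.39(5017) = -86, so a = 86
C = 86 + 0.61(8498) = 86 + 5183.78 = 5269.78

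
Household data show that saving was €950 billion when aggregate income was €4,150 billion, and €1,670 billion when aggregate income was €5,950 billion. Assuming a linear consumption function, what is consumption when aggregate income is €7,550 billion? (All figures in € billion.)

MPS = ΔS/ΔY = (1670 − 950)/(5950 − 4150) = 720/1800 = 0.4
MPC = 1 − MPS = 0.6
Autonomous saving = 950 − 0.4(4150) = -710, so a = 710
C = 710 + 0.6(7550) = 710 + 4530 = 5240

C = 5240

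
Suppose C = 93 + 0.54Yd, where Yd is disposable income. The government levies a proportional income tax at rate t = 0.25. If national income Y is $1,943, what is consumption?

C = 879.915

Yd = (1 − 0.25)(1943) = 0.75(1943) = 1457.25
C = 93 + 0.54(1457.25) = 93 + 786.915 = 879.915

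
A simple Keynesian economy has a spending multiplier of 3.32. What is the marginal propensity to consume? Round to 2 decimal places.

MPC = 0.70

k = 1/(1 − MPC), so 1 − MPC = 1/k = 1/3.32 = 0.3012
MPC = 1 − 0.3012 = 0.70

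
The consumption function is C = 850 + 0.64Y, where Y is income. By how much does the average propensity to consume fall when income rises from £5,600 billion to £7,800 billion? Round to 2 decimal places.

ΔAPC = 0.04

At Y = 5600: C = 850 + 0.64(5600) = 4434, APC = 4434/5600 = 0.792
At Y = 7800: C = 5842, APC = 5842/7800 = 0.749
Fall in APC = 0.792 − 0.749 = 0.043 ≈ 0.04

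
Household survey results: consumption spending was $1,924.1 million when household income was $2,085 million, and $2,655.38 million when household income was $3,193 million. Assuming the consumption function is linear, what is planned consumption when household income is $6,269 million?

MPC = (2655.38 − 1924.1)/(3193 − 2085) = 731.28/1108 = 0.66
a = 1924.1 − 0.66(2085) = 1924.1 − 1376.1 = 548
C = 548 + 0.66(6269) = 548 + 4137.54 = 4685.54

C = 4685.54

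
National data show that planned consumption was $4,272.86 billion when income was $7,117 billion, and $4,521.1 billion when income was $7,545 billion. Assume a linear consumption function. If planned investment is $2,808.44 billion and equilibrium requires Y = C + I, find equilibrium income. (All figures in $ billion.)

MPC = (4521.1 − 4272.86)/(7545 − 7117) = 248.24/428 = 0.58
a = 4272.86 − 0.58(7117) = 145
Equilibrium: Y = 145 + 0.58Y + 2808.44
0.42Y = 2953.44, so Y = 2953.44/0.42 = 7032

Y = 7032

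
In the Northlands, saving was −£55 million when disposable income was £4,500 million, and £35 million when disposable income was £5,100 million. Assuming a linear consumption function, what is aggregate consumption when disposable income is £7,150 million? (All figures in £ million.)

C = 6807.5

MPS = ΔS/ΔY = (35 − (-55))/(5100 − 4500) = 90/600 = 0.15
MPC = 1 − MPS = 0.85
Autonomous saving = -55 − 0.15(4500) = -730, so a = 730
C = 730 + 0.85(7150) = 730 + 6077.5 = 6807.5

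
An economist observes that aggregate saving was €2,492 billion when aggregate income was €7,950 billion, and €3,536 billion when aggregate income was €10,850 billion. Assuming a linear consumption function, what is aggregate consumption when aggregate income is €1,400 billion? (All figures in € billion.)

C = 1266

MPS = ΔS/ΔY = (3536 − 2492)/(10850 − 7950) = 1044/2900 = 0.36
MPC = 1 − MPS = 0.64
Autonomous saving = 2492 − 0.36(7950) = -370, so a = 370
C = 370 + 0.64(1400) = 370 + 896 = 1266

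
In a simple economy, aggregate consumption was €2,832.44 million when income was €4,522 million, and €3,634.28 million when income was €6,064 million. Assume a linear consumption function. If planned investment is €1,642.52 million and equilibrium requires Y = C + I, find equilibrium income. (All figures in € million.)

Y = 4424

MPC = (3634.28 − 2832.44)/(6064 − 4522) = 801.84/1542 = 0.52
a = 2832.44 − 0.52(4522) = 481
Equilibrium: Y = 481 + 0.52Y + 1642.52
0.48Y = 2123.52, so Y = 2123.52/0.48 = 4424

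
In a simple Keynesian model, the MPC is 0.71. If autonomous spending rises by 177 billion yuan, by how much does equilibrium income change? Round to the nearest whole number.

ΔY ≈ 610

The multiplier is 1/(1 − MPC) = 1/0.29.
ΔY = 177/0.29 = 610.34 ≈ 610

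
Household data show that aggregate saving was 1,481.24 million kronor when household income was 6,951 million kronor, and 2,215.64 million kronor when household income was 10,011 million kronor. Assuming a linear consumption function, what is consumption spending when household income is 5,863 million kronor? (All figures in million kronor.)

C = 4642.88

MPS = ΔS/ΔY = (2215.64 − 1481.24)/(10011 − 6951) = 734.4/3060 = 0.24
MPC = 1 − MPS = 0.76
Autonomous saving = 1481.24 − 0.24(6951) = -187, so a = 187
C = 187 + 0.76(5863) = 187 + 4455.88 = 4642.88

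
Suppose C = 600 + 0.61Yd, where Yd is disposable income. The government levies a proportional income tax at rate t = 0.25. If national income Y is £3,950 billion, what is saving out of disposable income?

Yd = (1 − 0.25)(3950) = 0.75(3950) = 2962.5
C = 600 + 0.61(2962.5) = 600 + 1807.125 = 2407.125
S = Yd − C = 2962.5 − 2407.125 = 555.375

S = 555.375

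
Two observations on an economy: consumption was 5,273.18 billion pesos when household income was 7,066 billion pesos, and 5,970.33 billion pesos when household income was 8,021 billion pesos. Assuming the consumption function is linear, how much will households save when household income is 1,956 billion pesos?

MPC = (5970.33 − 5273.18)/(8021 − 7066) = 697.15/955 = 0.73
a = 5273.18 − 0.73(7066) = 5273.18 − 5158.18 = 115
C = 115 + 0.73(1956) = 1542.88
S = 1956 − 1542.88 = 413.12

S = 413.12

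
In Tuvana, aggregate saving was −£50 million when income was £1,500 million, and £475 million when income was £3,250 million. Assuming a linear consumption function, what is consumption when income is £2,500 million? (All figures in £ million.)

MPS = ΔS/ΔY = (475 − (-50))/(3250 − 1500) = 525/1750 = 0.3
MPC = 1 − MPS = 0.7
Autonomous saving = -50 − 0.3(1500) = -500, so a = 500
C = 500 + 0.7(2500) = 500 + 1750 = 2250

C = 2250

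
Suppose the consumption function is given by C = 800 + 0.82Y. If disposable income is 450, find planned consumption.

C = 1169

C = 800 + 0.82(450) = 800 + 369 = 1169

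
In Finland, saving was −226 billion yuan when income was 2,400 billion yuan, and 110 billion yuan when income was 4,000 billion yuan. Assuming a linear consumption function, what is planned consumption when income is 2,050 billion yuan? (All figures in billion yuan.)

C = 2349.5

MPS = ΔS/ΔY = (110 − (-226))/(4000 − 2400) = 336/1600 = 0.21
MPC = 1 − MPS = 0.79
Autonomous saving = -226 − 0.21(2400) = -730, so a = 730
C = 730 + 0.79(2050) = 730 + 1619.5 = 2349.5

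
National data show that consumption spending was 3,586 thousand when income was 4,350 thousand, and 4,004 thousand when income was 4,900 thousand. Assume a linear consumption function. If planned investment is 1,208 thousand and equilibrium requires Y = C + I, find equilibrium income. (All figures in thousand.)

MPC = (4004 − 3586)/(4900 − 4350) = 418/550 = 0.76
a = 3586 − 0.76(4350) = 280
Equilibrium: Y = 280 + 0.76Y + 1208
0.24Y = 1488, so Y = 1488/0.24 = 6200

Y = 6200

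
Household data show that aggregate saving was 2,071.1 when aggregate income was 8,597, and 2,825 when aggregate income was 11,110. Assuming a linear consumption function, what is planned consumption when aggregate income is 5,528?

C = 4377.6

MPS = ΔS/ΔY = (2825 − 2071.1)/(11110 − 8597) = 753.9/2513 = 0.3
MPC = 1 − MPS = 0.7
Autonomous saving = 2071.1 − 0.3(8597) = -508, so a = 508
C = 508 + 0.7(5528) = 508 + 3869.6 = 4377.6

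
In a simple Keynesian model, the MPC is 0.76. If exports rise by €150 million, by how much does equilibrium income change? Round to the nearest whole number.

The multiplier is 1/(1 − MPC) = 1/0.24.
ΔY = 150/0.24 = 625.00 ≈ 625

ΔY ≈ 625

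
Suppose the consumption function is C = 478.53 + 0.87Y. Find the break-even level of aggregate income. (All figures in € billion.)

Y = 3681

At break-even, C = Y: 478.53 + 0.87Y = Y
0.13Y = 478.53, so Y = 478.53/0.13 = 3681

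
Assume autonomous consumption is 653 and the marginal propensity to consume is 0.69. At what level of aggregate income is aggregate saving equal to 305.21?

Y = 3091

S = Y − C = -653 + 0.31Y
-653 + 0.31Y = 305.21, so 0.31Y = 958.21 and Y = 3091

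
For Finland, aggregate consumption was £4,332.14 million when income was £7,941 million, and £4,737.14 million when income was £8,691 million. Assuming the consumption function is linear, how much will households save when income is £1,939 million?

S = 847.94

MPC = (4737.14 − 4332.14)/(8691 − 7941) = 405/750 = 0.54
a = 4332.14 − 0.54(7941) = 4332.14 − 4288.14 = 44
C = 44 + 0.54(1939) = 1091.06
S = 1939 − 1091.06 = 847.94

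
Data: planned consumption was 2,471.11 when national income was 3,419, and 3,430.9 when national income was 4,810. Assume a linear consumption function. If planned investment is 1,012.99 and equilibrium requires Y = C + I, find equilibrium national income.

Y = 3629

MPC = (3430.9 − 2471.11)/(4810 − 3419) = 959.79/1391 = 0.69
a = 2471.11 − 0.69(3419) = 112
Equilibrium: Y = 112 + 0.69Y + 1012.99
0.31Y = 1124.99, so Y = 1124.99/0.31 = 3629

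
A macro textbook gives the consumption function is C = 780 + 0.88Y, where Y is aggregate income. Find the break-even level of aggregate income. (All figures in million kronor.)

At break-even, C = Y: 780 + 0.88Y = Y
0.12Y = 780, so Y = 780/0.12 = 6500

Y = 6500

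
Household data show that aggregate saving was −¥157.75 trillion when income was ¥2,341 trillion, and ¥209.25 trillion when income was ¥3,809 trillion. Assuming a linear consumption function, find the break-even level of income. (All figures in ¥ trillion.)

MPS = ΔS/ΔY = (209.25 − (-157.75))/(3809 − 2341) = 367/1468 = 0.25
MPC = 1 − MPS = 0.75
From S(2341) = -157.75: −a + 0.25(2341) = -157.75, so a = 585.25 − (-157.75) = 743
Break-even (S = 0): Y = a/MPS = 743/0.25 = 2972

Y = 2972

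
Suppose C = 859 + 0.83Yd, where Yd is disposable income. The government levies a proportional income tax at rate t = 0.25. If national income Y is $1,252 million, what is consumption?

Yd = (1 − 0.25)(1252) = 0.75(1252) = 939
C = 859 + 0.83(939) = 859 + 779.37 = 1638.37

C = 1638.37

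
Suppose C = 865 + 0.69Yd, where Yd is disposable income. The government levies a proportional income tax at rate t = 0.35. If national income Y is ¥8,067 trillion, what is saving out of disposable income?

S = 760.5005

Yd = (1 − 0.35)(8067) = 0.65(8067) = 5243.55
C = 865 + 0.69(5243.55) = 865 + 3618.0495 = 4483.0495
S = Yd − C = 5243.55 − 4483.0495 = 760.5005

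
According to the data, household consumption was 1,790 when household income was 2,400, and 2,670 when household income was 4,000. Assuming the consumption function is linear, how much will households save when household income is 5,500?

S = 2005

MPC = (2670 − 1790)/(4000 − 2400) = 880/1600 = 0.55
a = 1790 − 0.55(2400) = 1790 − 1320 = 470
C = 470 + 0.55(5500) = 3495
S = 5500 − 3495 = 2005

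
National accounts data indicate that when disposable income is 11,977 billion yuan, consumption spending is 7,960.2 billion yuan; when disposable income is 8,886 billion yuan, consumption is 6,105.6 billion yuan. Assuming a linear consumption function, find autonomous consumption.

MPC = ΔC/ΔY = (7960.2 − 6105.6)/(11977 − 8886) = 1854.6/3091 = 0.6
a = C − MPC·Y = 6105.6 − 0.6(8886) = 6105.6 − 5331.6 = 774

a = 774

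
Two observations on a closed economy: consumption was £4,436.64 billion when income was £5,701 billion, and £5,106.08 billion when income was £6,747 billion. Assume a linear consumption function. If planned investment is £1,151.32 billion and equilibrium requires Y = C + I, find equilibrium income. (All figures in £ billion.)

Y = 5387

MPC = (5106.08 − 4436.64)/(6747 − 5701) = 669.44/1046 = 0.64
a = 4436.64 − 0.64(5701) = 788
Equilibrium: Y = 788 + 0.64Y + 1151.32
0.36Y = 1939.32, so Y = 1939.32/0.36 = 5387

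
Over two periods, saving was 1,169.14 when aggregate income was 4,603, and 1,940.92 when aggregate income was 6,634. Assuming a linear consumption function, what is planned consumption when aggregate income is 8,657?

MPS = ΔS/ΔY = (1940.92 − 1169.14)/(6634 − 4603) = 771.78/2031 = 0.38
MPC = 1 − MPS = 0.62
Autonomous saving = 1169.14 − 0.38(4603) = -580, so a = 580
C = 580 + 0.62(8657) = 580 + 5367.34 = 5947.34

C = 5947.34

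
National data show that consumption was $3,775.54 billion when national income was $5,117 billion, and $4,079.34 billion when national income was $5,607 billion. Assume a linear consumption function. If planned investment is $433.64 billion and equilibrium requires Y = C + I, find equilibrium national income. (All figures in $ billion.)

Y = 2728

MPC = (4079.34 − 3775.54)/(5607 − 5117) = 303.8/490 = 0.62
a = 3775.54 − 0.62(5117) = 603
Equilibrium: Y = 603 + 0.62Y + 433.64
0.38Y = 1036.64, so Y = 1036.64/0.38 = 2728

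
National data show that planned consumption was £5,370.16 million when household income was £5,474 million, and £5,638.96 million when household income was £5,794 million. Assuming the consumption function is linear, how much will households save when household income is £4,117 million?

S = -113.28

MPC = (5638.96 − 5370.16)/(5794 − 5474) = 268.8/320 = 0.84
a = 5370.16 − 0.84(5474) = 5370.16 − 4598.16 = 772
C = 772 + 0.84(4117) = 4230.28
S = 4117 − 4230.28 = -113.28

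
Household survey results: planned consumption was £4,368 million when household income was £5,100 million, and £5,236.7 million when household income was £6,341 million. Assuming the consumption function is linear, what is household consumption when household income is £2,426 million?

MPC = (5236.7 − 4368)/(6341 − 5100) = 868.7/1241 = 0.7
a = 4368 − 0.7(5100) = 4368 − 3570 = 798
C = 798 + 0.7(2426) = 798 + 1698.2 = 2496.2

C = 2496.2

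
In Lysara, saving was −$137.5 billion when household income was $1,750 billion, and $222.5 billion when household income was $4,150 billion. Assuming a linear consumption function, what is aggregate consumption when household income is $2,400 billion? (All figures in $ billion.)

MPS = ΔS/ΔY = (222.5 − (-137.5))/(4150 − 1750) = 360/2400 = 0.15
MPC = 1 − MPS = 0.85
Autonomous saving = -137.5 − 0.15(1750) = -400, so a = 400
C = 400 + 0.85(2400) = 400 + 2040 = 2440

C = 2440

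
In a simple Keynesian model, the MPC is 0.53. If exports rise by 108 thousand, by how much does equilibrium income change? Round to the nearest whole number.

The multiplier is 1/(1 − MPC) = 1/0.47.
ΔY = 108/0.47 = 229.79 ≈ 230

ΔY ≈ 230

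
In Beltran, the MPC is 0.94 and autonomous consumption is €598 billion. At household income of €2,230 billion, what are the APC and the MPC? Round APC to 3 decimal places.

MPC = 0.94 (the slope of the consumption function)
C = 598 + 0.94(2230) = 2694.2, so APC = 2694.2/2230 = 1.208

APC = 1.208; MPC = 0.94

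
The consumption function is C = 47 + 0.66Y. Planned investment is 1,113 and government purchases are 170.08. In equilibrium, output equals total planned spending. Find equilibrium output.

Y = 3912

Y = C + I + G = 47 + 0.66Y + 1113 + 170.08
Y − 0.66Y = 1330.08
0.34Y = 1330.08, so Y = 1330.08/0.34 = 3912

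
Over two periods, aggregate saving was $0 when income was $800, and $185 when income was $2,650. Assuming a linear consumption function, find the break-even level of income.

Y = 800

MPS = ΔS/ΔY = (185 − 0)/(2650 − 800) = 185/1850 = 0.1
MPC = 1 − MPS = 0.9
From S(800) = 0: −a + 0.1(800) = 0, so a = 80 − 0 = 80
Break-even (S = 0): Y = a/MPS = 80/0.1 = 800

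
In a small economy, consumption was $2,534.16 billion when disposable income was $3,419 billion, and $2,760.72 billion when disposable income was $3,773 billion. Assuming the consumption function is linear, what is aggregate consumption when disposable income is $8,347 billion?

C = 5688.08

MPC = (2760.72 − 2534.16)/(3773 − 3419) = 226.56/354 = 0.64
a = 2534.16 − 0.64(3419) = 2534.16 − 2188.16 = 346
C = 346 + 0.64(8347) = 346 + 5342.08 = 5688.08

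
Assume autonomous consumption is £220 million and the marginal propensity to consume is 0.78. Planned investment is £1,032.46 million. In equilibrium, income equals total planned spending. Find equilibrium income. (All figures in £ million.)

Y = C + I = 220 + 0.78Y + 1032.46
Y − 0.78Y = 1252.46
0.22Y = 1252.46, so Y = 1252.46/0.22 = 5693

Y = 5693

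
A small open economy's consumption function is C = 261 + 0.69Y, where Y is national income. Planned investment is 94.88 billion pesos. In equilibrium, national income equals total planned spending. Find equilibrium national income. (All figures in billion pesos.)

Y = 1148

Y = C + I = 261 + 0.69Y + 94.88
Y − 0.69Y = 355.88
0.31Y = 355.88, so Y = 355.88/0.31 = 1148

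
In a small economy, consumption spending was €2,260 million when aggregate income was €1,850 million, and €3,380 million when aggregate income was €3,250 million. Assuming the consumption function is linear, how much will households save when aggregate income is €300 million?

S = -720

MPC = (3380 − 2260)/(3250 − 1850) = 1120/1400 = 0.8
a = 2260 − 0.8(1850) = 2260 − 1480 = 780
C = 780 + 0.8(300) = 1020
S = 300 − 1020 = -720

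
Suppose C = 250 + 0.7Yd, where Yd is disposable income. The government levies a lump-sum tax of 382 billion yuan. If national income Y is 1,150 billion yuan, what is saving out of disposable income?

S = -19.6

Yd = Y − T = 1150 − 382 = 768
C = 250 + 0.7(768) = 250 + 537.6 = 787.6
S = Yd − C = 768 − 787.6 = -19.6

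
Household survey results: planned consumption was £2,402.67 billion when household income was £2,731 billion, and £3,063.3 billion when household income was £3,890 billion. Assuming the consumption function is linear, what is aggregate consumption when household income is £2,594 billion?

MPC = (3063.3 − 2402.67)/(3890 − 2731) = 660.63/1159 = 0.57
a = 2402.67 − 0.57(2731) = 2402.67 − 1556.67 = 846
C = 846 + 0.57(2594) = 846 + 1478.58 = 2324.58

C = 2324.58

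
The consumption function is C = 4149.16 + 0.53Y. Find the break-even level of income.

At break-even, C = Y: 4149.16 + 0.53Y = Y
0.47Y = 4149.16, so Y = 4149.16/0.47 = 8828

Y = 8828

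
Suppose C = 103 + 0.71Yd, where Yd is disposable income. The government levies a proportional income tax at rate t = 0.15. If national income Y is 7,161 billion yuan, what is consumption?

Yd = (1 − 0.15)(7161) = 0.85(7161) = 6086.85
C = 103 + 0.71(6086.85) = 103 + 4321.6635 = 4424.6635

C = 4424.6635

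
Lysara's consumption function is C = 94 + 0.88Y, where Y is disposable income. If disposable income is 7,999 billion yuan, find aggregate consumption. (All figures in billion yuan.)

C = 7133.12

C = 94 + 0.88(7999) = 94 + 7039.12 = 7133.12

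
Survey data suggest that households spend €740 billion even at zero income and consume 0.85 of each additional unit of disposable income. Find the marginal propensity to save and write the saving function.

MPS = 1 − MPC = 1 − 0.85 = 0.15
S = Y − C = -740 + 0.15Y

MPS = 0.15; S = -740 + 0.15Y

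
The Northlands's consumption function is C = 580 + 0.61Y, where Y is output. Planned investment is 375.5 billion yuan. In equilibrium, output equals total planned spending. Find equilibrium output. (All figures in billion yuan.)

Y = 2450

Y = C + I = 580 + 0.61Y + 375.5
Y − 0.61Y = 955.5
0.39Y = 955.5, so Y = 955.5/0.39 = 2450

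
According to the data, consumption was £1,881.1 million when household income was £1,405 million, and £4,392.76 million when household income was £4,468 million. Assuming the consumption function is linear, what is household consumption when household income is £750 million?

C = 1344

MPC = (4392.76 − 1881.1)/(4468 − 1405) = 2511.66/3063 = 0.82
a = 1881.1 − 0.82(1405) = 1881.1 − 1152.1 = 729
C = 729 + 0.82(750) = 729 + 615 = 1344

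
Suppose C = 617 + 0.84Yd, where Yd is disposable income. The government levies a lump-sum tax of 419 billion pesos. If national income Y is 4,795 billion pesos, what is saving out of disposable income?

S = 83.16

Yd = Y − T = 4795 − 419 = 4376
C = 617 + 0.84(4376) = 617 + 3675.84 = 4292.84
S = Yd − C = 4376 − 4292.84 = 83.16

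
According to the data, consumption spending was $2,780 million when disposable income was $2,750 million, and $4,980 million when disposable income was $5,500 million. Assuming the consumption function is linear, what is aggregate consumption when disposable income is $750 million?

C = 1180

MPC = (4980 − 2780)/(5500 − 2750) = 2200/2750 = 0.8
a = 2780 − 0.8(2750) = 2780 − 2200 = 580
C = 580 + 0.8(750) = 580 + 600 = 1180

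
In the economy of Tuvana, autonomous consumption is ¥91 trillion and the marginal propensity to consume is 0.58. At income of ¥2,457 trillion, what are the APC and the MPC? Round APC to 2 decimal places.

MPC = 0.58 (the slope of the consumption function)
C = 91 + 0.58(2457) = 1516.06, so APC = 1516.06/2457 = 0.62

APC = 0.62; MPC = 0.58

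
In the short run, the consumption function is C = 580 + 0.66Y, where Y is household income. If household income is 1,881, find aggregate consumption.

C = 1821.46

C = 580 + 0.66(1881) = 580 + 1241.46 = 1821.46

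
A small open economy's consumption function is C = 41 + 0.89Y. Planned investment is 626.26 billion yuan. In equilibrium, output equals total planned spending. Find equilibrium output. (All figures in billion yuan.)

Y = C + I = 41 + 0.89Y + 626.26
Y − 0.89Y = 667.26
0.11Y = 667.26, so Y = 667.26/0.11 = 6066

Y = 6066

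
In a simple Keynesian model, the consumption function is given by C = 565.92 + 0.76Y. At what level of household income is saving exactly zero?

At break-even, C = Y: 565.92 + 0.76Y = Y
0.24Y = 565.92, so Y = 565.92/0.24 = 2358

Y = 2358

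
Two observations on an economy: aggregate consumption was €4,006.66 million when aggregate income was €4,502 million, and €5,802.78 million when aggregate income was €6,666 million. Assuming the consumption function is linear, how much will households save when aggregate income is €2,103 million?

MPC = (5802.78 − 4006.66)/(6666 − 4502) = 1796.12/2164 = 0.83
a = 4006.66 − 0.83(4502) = 4006.66 − 3736.66 = 270
C = 270 + 0.83(2103) = 2015.49
S = 2103 − 2015.49 = 87.51

S = 87.51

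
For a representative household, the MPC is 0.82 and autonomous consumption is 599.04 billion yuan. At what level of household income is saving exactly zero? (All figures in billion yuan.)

At break-even, C = Y: 599.04 + 0.82Y = Y
0.18Y = 599.04, so Y = 599.04/0.18 = 3328

Y = 3328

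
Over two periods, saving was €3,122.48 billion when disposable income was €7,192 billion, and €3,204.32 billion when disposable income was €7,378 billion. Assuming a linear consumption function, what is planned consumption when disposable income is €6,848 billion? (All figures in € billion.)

C = 3876.88

MPS = ΔS/ΔY = (3204.32 − 3122.48)/(7378 − 7192) = 81.84/186 = 0.44
MPC = 1 − MPS = 0.56
Autonomous saving = 3122.48 − 0.44(7192) = -42, so a = 42
C = 42 + 0.56(6848) = 42 + 3834.88 = 3876.88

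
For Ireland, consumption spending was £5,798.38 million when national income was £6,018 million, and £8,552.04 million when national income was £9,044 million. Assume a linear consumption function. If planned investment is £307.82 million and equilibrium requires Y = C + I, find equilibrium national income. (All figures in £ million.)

MPC = (8552.04 − 5798.38)/(9044 − 6018) = 2753.66/3026 = 0.91
a = 5798.38 − 0.91(6018) = 322
Equilibrium: Y = 322 + 0.91Y + 307.82
0.09Y = 629.82, so Y = 629.82/0.09 = 6998

Y = 6998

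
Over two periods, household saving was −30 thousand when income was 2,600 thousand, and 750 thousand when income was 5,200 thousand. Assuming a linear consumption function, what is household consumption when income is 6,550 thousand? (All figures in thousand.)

MPS = ΔS/ΔY = (750 − (-30))/(5200 − 2600) = 780/2600 = 0.3
MPC = 1 − MPS = 0.7
Autonomous saving = -30 − 0.3(2600) = -810, so a = 810
C = 810 + 0.7(6550) = 810 + 4585 = 5395

C = 5395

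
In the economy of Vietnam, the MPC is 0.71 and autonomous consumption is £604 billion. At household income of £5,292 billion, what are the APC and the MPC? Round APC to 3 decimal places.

MPC = 0.71 (the slope of the consumption function)
C = 604 + 0.71(5292) = 4361.32, so APC = 4361.32/5292 = 0.824

APC = 0.824; MPC = 0.71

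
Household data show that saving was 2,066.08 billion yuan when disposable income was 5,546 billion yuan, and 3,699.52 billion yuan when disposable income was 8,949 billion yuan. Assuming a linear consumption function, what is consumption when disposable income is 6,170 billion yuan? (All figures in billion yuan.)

C = 3804.4

MPS = ΔS/ΔY = (3699.52 − 2066.08)/(8949 − 5546) = 1633.44/3403 = 0.48
MPC = 1 − MPS = 0.52
Autonomous saving = 2066.08 − 0.48(5546) = -596, so a = 596
C = 596 + 0.52(6170) = 596 + 3208.4 = 3804.4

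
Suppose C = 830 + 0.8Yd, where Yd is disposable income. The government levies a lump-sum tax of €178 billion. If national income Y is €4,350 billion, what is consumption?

Yd = Y − T = 4350 − 178 = 4172
C = 830 + 0.8(4172) = 830 + 3337.6 = 4167.6

C = 4167.6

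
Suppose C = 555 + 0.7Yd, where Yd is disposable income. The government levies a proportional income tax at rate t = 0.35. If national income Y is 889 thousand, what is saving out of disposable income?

Yd = (1 − 0.35)(889) = 0.65(889) = 577.85
C = 555 + 0.7(577.85) = 555 + 404.495 = 959.495
S = Yd − C = 577.85 − 959.495 = -381.645

S = -381.645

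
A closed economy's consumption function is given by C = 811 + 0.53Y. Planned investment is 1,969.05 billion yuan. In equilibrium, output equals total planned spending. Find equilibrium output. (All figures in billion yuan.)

Y = C + I = 811 + 0.53Y + 1969.05
Y − 0.53Y = 2780.05
0.47Y = 2780.05, so Y = 2780.05/0.47 = 5915

Y = 5915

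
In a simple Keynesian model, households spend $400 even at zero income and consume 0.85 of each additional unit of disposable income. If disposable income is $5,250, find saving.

C = 400 + 0.85(5250) = 400 + 4462.5 = 4862.5
S = Y − C = 5250 − 4862.5 = 387.5

S = 387.5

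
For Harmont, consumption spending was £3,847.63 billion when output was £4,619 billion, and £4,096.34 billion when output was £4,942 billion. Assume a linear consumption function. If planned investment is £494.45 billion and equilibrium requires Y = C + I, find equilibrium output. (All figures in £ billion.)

MPC = (4096.34 − 3847.63)/(4942 − 4619) = 248.71/323 = 0.77
a = 3847.63 − 0.77(4619) = 291
Equilibrium: Y = 291 + 0.77Y + 494.45
0.23Y = 785.45, so Y = 785.45/0.23 = 3415

Y = 3415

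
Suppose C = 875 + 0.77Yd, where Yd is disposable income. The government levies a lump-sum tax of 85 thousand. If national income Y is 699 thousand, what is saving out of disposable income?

Yd = Y − T = 699 − 85 = 614
C = 875 + 0.77(614) = 875 + 472.78 = 1347.78
S = Yd − C = 614 − 1347.78 = -733.78

S = -733.78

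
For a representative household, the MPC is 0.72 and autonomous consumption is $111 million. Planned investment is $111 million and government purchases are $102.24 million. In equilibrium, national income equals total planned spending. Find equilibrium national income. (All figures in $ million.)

Y = 1158

Y = C + I + G = 111 + 0.72Y + 111 + 102.24
Y − 0.72Y = 324.24
0.28Y = 324.24, so Y = 324.24/0.28 = 1158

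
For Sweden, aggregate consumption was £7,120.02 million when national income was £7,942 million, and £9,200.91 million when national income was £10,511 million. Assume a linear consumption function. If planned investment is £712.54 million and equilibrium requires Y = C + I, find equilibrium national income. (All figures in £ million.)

MPC = (9200.91 − 7120.02)/(10511 − 7942) = 2080.89/2569 = 0.81
a = 7120.02 − 0.81(7942) = 687
Equilibrium: Y = 687 + 0.81Y + 712.54
0.19Y = 1399.54, so Y = 1399.54/0.19 = 7366

Y = 7366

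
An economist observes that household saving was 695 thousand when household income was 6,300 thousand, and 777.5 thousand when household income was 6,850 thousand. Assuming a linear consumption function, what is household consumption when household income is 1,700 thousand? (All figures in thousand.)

C = 1695

MPS = ΔS/ΔY = (777.5 − 695)/(6850 − 6300) = 82.5/550 = 0.15
MPC = 1 − MPS = 0.85
Autonomous saving = 695 − 0.15(6300) = -250, so a = 250
C = 250 + 0.85(1700) = 250 + 1445 = 1695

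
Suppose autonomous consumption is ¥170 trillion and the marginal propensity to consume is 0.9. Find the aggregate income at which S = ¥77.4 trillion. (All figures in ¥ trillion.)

S = Y − C = -170 + 0.1Y
-170 + 0.1Y = 77.4, so 0.1Y = 247.4 and Y = 2474

Y = 2474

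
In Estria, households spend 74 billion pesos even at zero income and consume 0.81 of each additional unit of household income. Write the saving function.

S = -74 + 0.19Y

S = Y − C = Y − (74 + 0.81Y) = -74 + (1 − 0.81)Y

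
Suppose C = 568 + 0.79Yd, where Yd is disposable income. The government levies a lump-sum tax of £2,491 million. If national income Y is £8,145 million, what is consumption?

C = 5034.66

Yd = Y − T = 8145 − 2491 = 5654
C = 568 + 0.79(5654) = 568 + 4466.66 = 5034.66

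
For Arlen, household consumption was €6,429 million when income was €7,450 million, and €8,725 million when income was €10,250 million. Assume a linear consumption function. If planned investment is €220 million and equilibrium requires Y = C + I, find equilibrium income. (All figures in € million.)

MPC = (8725 − 6429)/(10250 − 7450) = 2296/2800 = 0.82
a = 6429 − 0.82(7450) = 320
Equilibrium: Y = 320 + 0.82Y + 220
0.18Y = 540, so Y = 540/0.18 = 3000

Y = 3000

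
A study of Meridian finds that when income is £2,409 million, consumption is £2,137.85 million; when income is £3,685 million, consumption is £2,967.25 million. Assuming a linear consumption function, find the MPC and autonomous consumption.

MPC = ΔC/ΔY = (2967.25 − 2137.85)/(3685 − 2409) = 829.4/1276 = 0.65
a = C − MPC·Y = 2137.85 − 0.65(2409) = 2137.85 − 1565.85 = 572

MPC = 0.65; a = 572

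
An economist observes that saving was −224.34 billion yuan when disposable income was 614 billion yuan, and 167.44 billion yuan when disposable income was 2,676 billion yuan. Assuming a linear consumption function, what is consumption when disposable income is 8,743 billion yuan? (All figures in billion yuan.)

MPS = ΔS/ΔY = (167.44 − (-224.34))/(2676 − 614) = 391.78/2062 = 0.19
MPC = 1 − MPS = 0.81
Autonomous saving = -224.34 − 0.19(614) = -341, so a = 341
C = 341 + 0.81(8743) = 341 + 7081.83 = 7422.83

C = 7422.83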